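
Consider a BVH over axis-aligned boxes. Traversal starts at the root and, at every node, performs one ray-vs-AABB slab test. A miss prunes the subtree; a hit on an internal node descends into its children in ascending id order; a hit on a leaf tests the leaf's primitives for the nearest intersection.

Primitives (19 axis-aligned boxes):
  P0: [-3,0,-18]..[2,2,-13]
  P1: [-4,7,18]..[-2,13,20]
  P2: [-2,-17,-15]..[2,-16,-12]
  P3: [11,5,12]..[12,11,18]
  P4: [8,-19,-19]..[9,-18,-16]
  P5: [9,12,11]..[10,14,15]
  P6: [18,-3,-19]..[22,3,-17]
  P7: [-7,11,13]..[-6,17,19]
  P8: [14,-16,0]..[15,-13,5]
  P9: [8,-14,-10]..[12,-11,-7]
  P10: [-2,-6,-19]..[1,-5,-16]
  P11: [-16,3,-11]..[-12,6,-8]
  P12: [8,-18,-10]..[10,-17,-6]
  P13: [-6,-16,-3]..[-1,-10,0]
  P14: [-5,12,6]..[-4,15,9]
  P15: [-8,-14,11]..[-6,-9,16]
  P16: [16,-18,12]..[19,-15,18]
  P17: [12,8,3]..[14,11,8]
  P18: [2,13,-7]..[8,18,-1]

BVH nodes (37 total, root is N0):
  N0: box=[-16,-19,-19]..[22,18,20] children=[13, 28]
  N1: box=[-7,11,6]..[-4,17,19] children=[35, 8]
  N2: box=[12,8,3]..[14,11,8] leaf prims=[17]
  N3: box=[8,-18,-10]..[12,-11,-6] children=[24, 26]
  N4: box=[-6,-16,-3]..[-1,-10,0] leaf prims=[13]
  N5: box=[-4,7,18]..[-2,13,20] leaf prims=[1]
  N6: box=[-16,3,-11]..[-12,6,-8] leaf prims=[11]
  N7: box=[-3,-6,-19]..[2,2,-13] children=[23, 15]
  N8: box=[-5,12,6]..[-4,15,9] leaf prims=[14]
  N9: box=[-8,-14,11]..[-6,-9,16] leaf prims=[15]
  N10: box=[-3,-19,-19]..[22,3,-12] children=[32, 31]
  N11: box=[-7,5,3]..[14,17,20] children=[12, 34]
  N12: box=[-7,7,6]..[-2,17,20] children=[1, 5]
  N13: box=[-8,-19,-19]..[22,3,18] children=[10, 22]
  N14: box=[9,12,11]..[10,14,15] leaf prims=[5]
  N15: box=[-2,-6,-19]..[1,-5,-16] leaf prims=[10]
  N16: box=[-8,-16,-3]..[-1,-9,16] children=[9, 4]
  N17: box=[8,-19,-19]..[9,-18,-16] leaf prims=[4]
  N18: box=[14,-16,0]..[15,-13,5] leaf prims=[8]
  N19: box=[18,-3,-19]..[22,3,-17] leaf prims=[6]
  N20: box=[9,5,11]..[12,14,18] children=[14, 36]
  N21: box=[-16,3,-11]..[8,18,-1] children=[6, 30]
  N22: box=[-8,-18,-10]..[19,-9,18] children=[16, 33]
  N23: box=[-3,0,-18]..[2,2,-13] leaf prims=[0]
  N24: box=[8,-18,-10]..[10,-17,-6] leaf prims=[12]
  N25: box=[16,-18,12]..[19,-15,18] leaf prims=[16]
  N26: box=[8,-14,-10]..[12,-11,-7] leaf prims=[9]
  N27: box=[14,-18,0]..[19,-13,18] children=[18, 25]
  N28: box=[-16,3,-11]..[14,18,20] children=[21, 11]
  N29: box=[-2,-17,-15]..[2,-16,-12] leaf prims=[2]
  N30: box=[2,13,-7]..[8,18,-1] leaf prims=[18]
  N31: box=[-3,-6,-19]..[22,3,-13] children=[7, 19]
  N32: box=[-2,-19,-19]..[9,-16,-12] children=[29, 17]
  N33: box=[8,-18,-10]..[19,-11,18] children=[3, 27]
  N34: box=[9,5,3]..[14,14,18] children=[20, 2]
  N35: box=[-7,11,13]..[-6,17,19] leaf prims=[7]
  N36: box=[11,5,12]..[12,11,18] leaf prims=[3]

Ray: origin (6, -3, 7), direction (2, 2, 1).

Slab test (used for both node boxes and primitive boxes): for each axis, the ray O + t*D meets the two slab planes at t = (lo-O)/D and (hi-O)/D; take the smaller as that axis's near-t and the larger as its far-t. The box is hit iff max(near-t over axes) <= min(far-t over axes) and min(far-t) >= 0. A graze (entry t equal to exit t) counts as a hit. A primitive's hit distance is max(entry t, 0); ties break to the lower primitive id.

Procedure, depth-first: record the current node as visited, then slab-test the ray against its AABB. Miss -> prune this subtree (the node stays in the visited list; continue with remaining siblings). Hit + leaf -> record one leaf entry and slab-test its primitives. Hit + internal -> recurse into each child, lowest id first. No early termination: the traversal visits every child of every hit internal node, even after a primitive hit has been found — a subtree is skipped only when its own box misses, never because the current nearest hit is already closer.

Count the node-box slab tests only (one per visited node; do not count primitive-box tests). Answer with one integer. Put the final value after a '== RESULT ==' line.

Walk:
N0 x:[-11,8] y:[-8,21/2] z:[-26,13] -> hit [-8,8], descend [13, 28]
  N13 x:[-7,8] y:[-8,3] z:[-26,11] -> hit [-7,3], descend [10, 22]
    N10 x:[-9/2,8] y:[-8,3] z:[-26,-19] -> miss, prune
    N22 x:[-7,13/2] y:[-15/2,-3] z:[-17,11] -> miss, prune
  N28 x:[-11,4] y:[3,21/2] z:[-18,13] -> hit [3,4], descend [11, 21]
    N11 x:[-13/2,4] y:[4,10] z:[-4,13] -> hit [4,4], descend [12, 34]
      N12 x:[-13/2,-4] y:[5,10] z:[-1,13] -> miss, prune
      N34 x:[3/2,4] y:[4,17/2] z:[-4,11] -> hit [4,4], descend [2, 20]
        N2 x:[3,4] y:[11/2,7] z:[-4,1] -> miss, prune
        N20 x:[3/2,3] y:[4,17/2] z:[4,11] -> miss, prune
    N21 x:[-11,1] y:[3,21/2] z:[-18,-8] -> miss, prune

11 AABB tests over nodes [0, 13, 10, 22, 28, 11, 12, 34, 2, 20, 21]; 0 leaves entered; closest miss.

== RESULT ==
11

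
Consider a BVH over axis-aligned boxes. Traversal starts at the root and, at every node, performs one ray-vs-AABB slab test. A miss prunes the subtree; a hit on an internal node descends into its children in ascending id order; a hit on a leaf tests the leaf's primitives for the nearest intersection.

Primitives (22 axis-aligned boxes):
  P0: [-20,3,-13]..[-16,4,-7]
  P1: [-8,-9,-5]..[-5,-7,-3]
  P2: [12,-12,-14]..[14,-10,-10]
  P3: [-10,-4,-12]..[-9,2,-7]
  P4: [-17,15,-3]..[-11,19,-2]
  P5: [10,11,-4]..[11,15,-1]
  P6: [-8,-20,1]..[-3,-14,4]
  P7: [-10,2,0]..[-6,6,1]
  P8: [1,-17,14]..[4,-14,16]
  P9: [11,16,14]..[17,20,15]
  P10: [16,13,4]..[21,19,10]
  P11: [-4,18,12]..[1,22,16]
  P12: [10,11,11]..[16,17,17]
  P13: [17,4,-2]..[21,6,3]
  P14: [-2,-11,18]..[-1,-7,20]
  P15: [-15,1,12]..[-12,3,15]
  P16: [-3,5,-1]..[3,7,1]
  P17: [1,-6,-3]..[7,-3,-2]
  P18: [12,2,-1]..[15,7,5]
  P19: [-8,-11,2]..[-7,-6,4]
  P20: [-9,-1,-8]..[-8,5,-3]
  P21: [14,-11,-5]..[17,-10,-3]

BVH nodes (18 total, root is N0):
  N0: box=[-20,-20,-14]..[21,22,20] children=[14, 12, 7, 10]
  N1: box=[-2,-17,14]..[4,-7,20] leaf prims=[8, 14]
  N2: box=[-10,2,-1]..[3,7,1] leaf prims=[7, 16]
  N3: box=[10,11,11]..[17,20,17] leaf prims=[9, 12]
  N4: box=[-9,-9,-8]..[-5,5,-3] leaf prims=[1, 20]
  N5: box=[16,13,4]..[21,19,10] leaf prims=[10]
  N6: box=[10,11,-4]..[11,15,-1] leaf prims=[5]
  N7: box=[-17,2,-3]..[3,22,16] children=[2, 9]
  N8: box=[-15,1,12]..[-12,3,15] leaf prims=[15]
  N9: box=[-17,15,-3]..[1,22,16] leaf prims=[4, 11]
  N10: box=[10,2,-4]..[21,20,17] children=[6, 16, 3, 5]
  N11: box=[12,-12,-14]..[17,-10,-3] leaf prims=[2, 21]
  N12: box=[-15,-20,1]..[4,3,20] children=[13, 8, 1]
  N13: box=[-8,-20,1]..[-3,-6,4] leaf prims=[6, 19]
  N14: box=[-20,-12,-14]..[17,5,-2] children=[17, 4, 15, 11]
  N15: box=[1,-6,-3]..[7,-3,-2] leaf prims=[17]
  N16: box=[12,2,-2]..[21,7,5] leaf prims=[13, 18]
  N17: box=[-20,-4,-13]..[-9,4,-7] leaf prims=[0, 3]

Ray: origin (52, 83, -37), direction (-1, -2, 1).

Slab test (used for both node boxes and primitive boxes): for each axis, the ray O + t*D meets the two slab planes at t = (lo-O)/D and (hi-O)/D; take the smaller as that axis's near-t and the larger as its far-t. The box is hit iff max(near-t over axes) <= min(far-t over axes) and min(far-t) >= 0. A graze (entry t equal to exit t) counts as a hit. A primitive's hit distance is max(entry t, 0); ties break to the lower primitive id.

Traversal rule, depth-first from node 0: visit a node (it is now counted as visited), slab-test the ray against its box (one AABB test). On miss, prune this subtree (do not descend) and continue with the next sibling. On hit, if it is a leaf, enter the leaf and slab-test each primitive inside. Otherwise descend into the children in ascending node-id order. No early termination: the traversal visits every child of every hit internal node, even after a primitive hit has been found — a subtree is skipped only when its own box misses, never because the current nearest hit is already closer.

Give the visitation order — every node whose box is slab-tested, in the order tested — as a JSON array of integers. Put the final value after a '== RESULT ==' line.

Traverse from the root:
N0 x:[31,72] y:[61/2,103/2] z:[23,57] -> hit [31,103/2], descend [7, 10, 12, 14]
  N7 x:[49,69] y:[61/2,81/2] z:[34,53] -> miss, prune
  N10 x:[31,42] y:[63/2,81/2] z:[33,54] -> hit [33,81/2], descend [3, 5, 6, 16]
    N3 x:[35,42] y:[63/2,36] z:[48,54] -> miss, prune
    N5 x:[31,36] y:[32,35] z:[41,47] -> miss, prune
    N6 x:[41,42] y:[34,36] z:[33,36] -> miss, prune
    N16 x:[31,40] y:[38,81/2] z:[35,42] -> hit [38,40] leaf, test {P13(miss), P18@t=38}
  N12 x:[48,67] y:[40,103/2] z:[38,57] -> hit [48,103/2], descend [1, 8, 13]
    N1 x:[48,54] y:[45,50] z:[51,57] -> miss, prune
    N8 x:[64,67] y:[40,41] z:[49,52] -> miss, prune
    N13 x:[55,60] y:[89/2,103/2] z:[38,41] -> miss, prune
  N14 x:[35,72] y:[39,95/2] z:[23,35] -> miss, prune

order=[0, 7, 10, 3, 5, 6, 16, 12, 1, 8, 13, 14]  |boxes|=12  |leaves|=1  hit=P18

== RESULT ==
[0, 7, 10, 3, 5, 6, 16, 12, 1, 8, 13, 14]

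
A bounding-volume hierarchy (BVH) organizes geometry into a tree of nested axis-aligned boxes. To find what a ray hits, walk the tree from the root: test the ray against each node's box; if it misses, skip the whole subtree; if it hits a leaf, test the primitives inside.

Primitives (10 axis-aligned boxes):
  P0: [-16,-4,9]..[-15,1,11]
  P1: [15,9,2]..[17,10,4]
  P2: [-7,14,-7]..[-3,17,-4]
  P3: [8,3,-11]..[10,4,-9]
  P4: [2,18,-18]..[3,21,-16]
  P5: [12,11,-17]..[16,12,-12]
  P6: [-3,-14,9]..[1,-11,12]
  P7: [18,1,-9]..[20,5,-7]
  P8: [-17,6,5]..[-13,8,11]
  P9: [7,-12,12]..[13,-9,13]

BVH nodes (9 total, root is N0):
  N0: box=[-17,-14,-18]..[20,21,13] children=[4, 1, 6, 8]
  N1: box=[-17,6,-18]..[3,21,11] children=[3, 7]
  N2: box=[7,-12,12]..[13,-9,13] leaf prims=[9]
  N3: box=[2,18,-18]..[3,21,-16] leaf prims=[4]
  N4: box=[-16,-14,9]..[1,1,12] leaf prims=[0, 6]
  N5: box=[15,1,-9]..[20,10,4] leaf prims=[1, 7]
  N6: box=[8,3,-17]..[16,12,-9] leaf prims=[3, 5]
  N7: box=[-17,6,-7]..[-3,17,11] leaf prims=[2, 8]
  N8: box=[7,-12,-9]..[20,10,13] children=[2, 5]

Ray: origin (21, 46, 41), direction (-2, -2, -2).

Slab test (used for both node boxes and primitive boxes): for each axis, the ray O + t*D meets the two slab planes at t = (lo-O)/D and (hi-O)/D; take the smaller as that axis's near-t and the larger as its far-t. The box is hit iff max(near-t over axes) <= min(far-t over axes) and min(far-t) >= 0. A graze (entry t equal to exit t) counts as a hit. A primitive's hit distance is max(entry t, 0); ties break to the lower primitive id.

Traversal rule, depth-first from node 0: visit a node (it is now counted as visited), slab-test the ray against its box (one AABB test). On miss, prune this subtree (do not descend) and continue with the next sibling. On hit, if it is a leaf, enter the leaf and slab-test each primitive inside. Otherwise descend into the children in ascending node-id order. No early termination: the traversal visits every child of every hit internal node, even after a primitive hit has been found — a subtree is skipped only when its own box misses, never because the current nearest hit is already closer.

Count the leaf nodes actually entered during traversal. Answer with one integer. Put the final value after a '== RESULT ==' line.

Trace the traversal:
N0 x:[1/2,19] y:[25/2,30] z:[14,59/2] -> hit [14,19], descend [1, 4, 6, 8]
  N1 x:[9,19] y:[25/2,20] z:[15,59/2] -> hit [15,19], descend [3, 7]
    N3 x:[9,19/2] y:[25/2,14] z:[57/2,59/2] -> miss, prune
    N7 x:[12,19] y:[29/2,20] z:[15,24] -> hit [15,19] leaf, test {P2(miss), P8(miss)}
  N4 x:[10,37/2] y:[45/2,30] z:[29/2,16] -> miss, prune
  N6 x:[5/2,13/2] y:[17,43/2] z:[25,29] -> miss, prune
  N8 x:[1/2,7] y:[18,29] z:[14,25] -> miss, prune

order=[0, 1, 3, 7, 4, 6, 8]  |boxes|=7  |leaves|=1  hit=miss

== RESULT ==
1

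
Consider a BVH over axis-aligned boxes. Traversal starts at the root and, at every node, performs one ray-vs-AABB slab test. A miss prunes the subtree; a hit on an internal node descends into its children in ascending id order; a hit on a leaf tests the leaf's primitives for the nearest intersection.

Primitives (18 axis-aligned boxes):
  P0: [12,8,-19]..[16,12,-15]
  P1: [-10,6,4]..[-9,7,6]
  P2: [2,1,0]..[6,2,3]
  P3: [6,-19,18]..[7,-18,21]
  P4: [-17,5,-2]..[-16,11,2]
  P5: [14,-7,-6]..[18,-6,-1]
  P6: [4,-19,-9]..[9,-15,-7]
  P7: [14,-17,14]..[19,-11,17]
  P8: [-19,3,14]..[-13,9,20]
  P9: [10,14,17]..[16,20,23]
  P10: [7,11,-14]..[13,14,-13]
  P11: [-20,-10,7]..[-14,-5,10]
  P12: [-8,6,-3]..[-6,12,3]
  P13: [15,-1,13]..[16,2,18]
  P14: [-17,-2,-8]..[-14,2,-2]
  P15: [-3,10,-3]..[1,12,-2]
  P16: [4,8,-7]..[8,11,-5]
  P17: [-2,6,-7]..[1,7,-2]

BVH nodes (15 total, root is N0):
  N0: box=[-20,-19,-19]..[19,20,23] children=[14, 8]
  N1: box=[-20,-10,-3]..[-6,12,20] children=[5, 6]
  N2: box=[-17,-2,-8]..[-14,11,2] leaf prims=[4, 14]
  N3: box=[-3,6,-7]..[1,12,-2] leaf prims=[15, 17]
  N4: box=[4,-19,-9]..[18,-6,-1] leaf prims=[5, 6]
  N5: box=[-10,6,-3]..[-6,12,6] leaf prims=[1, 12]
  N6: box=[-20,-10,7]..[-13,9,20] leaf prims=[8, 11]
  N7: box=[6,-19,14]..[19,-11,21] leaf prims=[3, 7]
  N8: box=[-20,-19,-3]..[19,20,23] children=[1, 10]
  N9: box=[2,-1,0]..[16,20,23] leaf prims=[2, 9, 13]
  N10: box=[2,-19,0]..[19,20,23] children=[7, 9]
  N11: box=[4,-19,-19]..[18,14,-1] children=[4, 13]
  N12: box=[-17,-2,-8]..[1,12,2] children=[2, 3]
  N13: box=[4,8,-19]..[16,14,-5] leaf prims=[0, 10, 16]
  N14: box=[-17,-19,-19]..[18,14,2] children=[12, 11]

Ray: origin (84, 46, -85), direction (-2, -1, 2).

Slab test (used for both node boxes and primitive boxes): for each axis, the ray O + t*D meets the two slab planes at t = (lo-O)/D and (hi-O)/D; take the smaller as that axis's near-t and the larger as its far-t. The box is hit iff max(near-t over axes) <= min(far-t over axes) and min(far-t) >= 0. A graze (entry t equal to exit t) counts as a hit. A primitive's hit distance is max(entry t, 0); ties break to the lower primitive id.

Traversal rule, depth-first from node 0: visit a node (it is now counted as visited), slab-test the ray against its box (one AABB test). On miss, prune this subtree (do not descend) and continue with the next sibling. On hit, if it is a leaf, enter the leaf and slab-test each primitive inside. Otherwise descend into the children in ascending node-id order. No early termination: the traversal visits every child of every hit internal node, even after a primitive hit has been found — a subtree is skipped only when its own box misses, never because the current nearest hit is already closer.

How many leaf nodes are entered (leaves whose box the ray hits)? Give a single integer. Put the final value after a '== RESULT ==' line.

Trace the traversal:
N0 x:[65/2,52] y:[26,65] z:[33,54] -> hit [33,52], descend [8, 14]
  N8 x:[65/2,52] y:[26,65] z:[41,54] -> hit [41,52], descend [1, 10]
    N1 x:[45,52] y:[34,56] z:[41,105/2] -> hit [45,52], descend [5, 6]
      N5 x:[45,47] y:[34,40] z:[41,91/2] -> miss, prune
      N6 x:[97/2,52] y:[37,56] z:[46,105/2] -> hit [97/2,52] leaf, test {P8(miss), P11(miss)}
    N10 x:[65/2,41] y:[26,65] z:[85/2,54] -> miss, prune
  N14 x:[33,101/2] y:[32,65] z:[33,87/2] -> hit [33,87/2], descend [11, 12]
    N11 x:[33,40] y:[32,65] z:[33,42] -> hit [33,40], descend [4, 13]
      N4 x:[33,40] y:[52,65] z:[38,42] -> miss, prune
      N13 x:[34,40] y:[32,38] z:[33,40] -> hit [34,38] leaf, test {P0@t=34, P10(miss), P16(miss)}
    N12 x:[83/2,101/2] y:[34,48] z:[77/2,87/2] -> hit [83/2,87/2], descend [2, 3]
      N2 x:[49,101/2] y:[35,48] z:[77/2,87/2] -> miss, prune
      N3 x:[83/2,87/2] y:[34,40] z:[39,83/2] -> miss, prune

Summary -> nodes [0, 8, 1, 5, 6, 10, 14, 11, 4, 13, 12, 2, 3]; box-tests=13; leaf-entries=2; first=P0

== RESULT ==
2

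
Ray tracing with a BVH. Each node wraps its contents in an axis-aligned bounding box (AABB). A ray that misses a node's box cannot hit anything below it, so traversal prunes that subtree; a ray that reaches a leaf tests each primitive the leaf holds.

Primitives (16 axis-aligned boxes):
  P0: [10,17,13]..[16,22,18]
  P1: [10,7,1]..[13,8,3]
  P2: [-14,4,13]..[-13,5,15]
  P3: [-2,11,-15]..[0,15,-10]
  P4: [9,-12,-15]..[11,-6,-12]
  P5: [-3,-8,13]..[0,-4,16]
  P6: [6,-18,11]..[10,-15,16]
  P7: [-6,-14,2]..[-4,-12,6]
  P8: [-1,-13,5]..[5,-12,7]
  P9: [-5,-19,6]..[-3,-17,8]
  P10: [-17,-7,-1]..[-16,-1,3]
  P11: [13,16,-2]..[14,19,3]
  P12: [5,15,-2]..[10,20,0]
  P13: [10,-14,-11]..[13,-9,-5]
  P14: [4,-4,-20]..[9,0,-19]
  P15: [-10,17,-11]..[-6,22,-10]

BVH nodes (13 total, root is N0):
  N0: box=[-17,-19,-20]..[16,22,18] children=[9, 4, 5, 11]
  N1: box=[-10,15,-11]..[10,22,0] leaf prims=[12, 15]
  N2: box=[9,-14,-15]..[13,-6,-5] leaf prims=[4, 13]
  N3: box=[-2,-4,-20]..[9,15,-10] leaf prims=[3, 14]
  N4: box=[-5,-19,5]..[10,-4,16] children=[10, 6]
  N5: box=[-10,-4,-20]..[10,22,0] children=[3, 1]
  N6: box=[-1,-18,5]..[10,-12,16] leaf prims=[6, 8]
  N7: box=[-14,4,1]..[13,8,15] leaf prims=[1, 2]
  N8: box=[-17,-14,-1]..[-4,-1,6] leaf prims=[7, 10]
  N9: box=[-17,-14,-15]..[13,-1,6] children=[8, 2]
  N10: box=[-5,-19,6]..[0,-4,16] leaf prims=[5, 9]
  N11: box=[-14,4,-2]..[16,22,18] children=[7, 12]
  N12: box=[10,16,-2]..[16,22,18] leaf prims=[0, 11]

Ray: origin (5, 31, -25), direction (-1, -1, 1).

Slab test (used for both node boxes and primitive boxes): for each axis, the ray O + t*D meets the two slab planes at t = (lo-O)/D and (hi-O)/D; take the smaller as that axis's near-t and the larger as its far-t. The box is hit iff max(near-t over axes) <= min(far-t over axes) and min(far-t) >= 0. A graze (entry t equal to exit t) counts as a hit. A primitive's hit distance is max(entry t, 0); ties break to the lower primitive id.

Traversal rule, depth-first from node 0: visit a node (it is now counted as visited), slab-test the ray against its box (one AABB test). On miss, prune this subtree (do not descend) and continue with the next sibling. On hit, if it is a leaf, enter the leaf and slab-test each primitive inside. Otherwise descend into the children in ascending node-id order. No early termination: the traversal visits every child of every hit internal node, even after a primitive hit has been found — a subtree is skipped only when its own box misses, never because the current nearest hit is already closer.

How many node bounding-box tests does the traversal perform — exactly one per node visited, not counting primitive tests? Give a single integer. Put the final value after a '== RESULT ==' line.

Walk:
N0 x:[-11,22] y:[9,50] z:[5,43] -> hit [9,22], descend [4, 5, 9, 11]
  N4 x:[-5,10] y:[35,50] z:[30,41] -> miss, prune
  N5 x:[-5,15] y:[9,35] z:[5,25] -> hit [9,15], descend [1, 3]
    N1 x:[-5,15] y:[9,16] z:[14,25] -> hit [14,15] leaf, test {P12(miss), P15@t=14}
    N3 x:[-4,7] y:[16,35] z:[5,15] -> miss, prune
  N9 x:[-8,22] y:[32,45] z:[10,31] -> miss, prune
  N11 x:[-11,19] y:[9,27] z:[23,43] -> miss, prune

7 AABB tests over nodes [0, 4, 5, 1, 3, 9, 11]; 1 leaf entered; closest P15.

== RESULT ==
7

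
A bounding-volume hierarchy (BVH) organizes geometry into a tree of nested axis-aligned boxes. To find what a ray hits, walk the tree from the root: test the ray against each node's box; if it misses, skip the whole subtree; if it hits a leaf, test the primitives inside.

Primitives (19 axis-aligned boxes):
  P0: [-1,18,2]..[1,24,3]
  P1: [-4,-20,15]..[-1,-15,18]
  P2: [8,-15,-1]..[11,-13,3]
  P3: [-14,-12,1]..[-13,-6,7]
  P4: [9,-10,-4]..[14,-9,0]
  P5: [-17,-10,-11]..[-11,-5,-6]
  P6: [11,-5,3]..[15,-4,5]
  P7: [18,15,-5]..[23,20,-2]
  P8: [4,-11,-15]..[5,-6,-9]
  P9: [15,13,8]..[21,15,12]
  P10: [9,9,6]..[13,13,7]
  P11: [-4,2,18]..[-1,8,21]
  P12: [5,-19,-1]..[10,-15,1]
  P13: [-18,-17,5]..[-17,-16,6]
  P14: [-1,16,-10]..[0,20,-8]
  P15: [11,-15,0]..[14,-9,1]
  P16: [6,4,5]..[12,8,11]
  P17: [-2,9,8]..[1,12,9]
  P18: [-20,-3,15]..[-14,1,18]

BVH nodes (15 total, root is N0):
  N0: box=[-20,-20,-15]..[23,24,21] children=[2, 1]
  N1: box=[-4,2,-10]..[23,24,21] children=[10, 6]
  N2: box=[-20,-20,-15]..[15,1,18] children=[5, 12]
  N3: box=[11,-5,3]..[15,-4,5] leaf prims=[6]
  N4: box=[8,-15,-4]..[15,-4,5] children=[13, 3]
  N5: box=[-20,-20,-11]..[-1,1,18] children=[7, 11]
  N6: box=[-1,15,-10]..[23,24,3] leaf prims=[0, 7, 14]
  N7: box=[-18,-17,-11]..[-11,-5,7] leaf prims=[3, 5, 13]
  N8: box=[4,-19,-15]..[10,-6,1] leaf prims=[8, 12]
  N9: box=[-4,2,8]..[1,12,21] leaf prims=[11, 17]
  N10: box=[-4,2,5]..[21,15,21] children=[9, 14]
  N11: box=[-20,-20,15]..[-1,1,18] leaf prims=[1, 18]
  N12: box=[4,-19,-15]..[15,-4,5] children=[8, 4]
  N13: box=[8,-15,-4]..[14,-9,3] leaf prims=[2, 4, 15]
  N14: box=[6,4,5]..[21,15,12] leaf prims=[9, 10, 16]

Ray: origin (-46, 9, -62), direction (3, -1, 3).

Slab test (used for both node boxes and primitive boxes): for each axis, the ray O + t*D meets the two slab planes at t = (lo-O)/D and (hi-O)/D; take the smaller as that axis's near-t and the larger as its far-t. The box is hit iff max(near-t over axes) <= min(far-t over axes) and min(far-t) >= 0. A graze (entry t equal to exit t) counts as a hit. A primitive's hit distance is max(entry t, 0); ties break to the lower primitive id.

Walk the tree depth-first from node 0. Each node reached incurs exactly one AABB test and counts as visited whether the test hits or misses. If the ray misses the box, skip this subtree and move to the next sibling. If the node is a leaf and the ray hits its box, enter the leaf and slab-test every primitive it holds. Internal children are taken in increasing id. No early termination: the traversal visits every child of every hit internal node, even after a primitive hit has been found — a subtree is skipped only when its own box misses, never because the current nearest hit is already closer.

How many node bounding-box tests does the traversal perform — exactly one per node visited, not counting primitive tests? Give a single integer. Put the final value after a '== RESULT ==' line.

Trace the traversal:
N0 x:[26/3,23] y:[-15,29] z:[47/3,83/3] -> hit [47/3,23], descend [1, 2]
  N1 x:[14,23] y:[-15,7] z:[52/3,83/3] -> miss, prune
  N2 x:[26/3,61/3] y:[8,29] z:[47/3,80/3] -> hit [47/3,61/3], descend [5, 12]
    N5 x:[26/3,15] y:[8,29] z:[17,80/3] -> miss, prune
    N12 x:[50/3,61/3] y:[13,28] z:[47/3,67/3] -> hit [50/3,61/3], descend [4, 8]
      N4 x:[18,61/3] y:[13,24] z:[58/3,67/3] -> hit [58/3,61/3], descend [3, 13]
        N3 x:[19,61/3] y:[13,14] z:[65/3,67/3] -> miss, prune
        N13 x:[18,20] y:[18,24] z:[58/3,65/3] -> hit [58/3,20] leaf, test {P2(miss), P4(miss), P15(miss)}
      N8 x:[50/3,56/3] y:[15,28] z:[47/3,21] -> hit [50/3,56/3] leaf, test {P8@t=50/3, P12(miss)}

order=[0, 1, 2, 5, 12, 4, 3, 13, 8]  |boxes|=9  |leaves|=2  hit=P8

== RESULT ==
9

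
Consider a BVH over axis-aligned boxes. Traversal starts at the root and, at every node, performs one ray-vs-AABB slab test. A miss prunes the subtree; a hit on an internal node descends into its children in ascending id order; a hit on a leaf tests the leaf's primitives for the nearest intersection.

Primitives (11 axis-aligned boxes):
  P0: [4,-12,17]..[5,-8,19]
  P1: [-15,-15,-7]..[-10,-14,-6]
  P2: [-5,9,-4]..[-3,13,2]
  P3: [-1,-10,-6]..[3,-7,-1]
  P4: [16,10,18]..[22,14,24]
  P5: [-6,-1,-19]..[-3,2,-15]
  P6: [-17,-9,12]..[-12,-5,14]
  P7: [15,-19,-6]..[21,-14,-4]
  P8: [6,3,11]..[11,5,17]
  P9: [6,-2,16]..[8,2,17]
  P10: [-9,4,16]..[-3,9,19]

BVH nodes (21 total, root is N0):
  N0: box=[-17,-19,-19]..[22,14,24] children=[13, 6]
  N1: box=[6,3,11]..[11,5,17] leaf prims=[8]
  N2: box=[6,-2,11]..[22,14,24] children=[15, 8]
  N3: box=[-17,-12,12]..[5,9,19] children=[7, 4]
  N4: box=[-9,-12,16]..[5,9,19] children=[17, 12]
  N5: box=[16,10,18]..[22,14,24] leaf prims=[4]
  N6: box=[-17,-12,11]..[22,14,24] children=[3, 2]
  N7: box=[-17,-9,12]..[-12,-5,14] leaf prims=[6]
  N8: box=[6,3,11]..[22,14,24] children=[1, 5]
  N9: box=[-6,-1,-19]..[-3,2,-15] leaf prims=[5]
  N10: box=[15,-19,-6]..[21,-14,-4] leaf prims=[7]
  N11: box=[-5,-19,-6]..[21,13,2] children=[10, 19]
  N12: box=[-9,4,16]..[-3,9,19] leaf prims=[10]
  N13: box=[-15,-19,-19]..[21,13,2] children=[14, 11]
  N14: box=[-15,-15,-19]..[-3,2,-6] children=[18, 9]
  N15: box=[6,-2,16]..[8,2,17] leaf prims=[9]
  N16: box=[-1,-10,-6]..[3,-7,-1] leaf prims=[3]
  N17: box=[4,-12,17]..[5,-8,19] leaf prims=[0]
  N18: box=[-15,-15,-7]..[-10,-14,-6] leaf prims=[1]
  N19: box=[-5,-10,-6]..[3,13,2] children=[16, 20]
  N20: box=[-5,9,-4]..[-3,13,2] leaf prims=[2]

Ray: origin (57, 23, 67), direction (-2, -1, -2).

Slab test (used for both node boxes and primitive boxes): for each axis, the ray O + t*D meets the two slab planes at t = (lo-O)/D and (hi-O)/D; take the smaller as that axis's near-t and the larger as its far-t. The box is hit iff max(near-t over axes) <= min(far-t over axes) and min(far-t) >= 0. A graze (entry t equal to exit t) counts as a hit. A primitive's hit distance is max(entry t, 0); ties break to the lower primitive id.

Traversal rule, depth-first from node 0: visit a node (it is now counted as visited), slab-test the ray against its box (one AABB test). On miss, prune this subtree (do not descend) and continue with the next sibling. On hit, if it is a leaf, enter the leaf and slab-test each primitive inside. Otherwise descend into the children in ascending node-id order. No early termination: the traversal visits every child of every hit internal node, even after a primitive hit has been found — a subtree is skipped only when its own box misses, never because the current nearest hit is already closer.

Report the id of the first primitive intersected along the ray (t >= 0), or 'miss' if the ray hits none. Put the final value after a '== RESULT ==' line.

Walk:
N0 x:[35/2,37] y:[9,42] z:[43/2,43] -> hit [43/2,37], descend [6, 13]
  N6 x:[35/2,37] y:[9,35] z:[43/2,28] -> hit [43/2,28], descend [2, 3]
    N2 x:[35/2,51/2] y:[9,25] z:[43/2,28] -> hit [43/2,25], descend [8, 15]
      N8 x:[35/2,51/2] y:[9,20] z:[43/2,28] -> miss, prune
      N15 x:[49/2,51/2] y:[21,25] z:[25,51/2] -> hit [25,25] leaf, test {P9@t=25}
    N3 x:[26,37] y:[14,35] z:[24,55/2] -> hit [26,55/2], descend [4, 7]
      N4 x:[26,33] y:[14,35] z:[24,51/2] -> miss, prune
      N7 x:[69/2,37] y:[28,32] z:[53/2,55/2] -> miss, prune
  N13 x:[18,36] y:[10,42] z:[65/2,43] -> hit [65/2,36], descend [11, 14]
    N11 x:[18,31] y:[10,42] z:[65/2,73/2] -> miss, prune
    N14 x:[30,36] y:[21,38] z:[73/2,43] -> miss, prune

Summary -> nodes [0, 6, 2, 8, 15, 3, 4, 7, 13, 11, 14]; box-tests=11; leaf-entries=1; first=P9

== RESULT ==
9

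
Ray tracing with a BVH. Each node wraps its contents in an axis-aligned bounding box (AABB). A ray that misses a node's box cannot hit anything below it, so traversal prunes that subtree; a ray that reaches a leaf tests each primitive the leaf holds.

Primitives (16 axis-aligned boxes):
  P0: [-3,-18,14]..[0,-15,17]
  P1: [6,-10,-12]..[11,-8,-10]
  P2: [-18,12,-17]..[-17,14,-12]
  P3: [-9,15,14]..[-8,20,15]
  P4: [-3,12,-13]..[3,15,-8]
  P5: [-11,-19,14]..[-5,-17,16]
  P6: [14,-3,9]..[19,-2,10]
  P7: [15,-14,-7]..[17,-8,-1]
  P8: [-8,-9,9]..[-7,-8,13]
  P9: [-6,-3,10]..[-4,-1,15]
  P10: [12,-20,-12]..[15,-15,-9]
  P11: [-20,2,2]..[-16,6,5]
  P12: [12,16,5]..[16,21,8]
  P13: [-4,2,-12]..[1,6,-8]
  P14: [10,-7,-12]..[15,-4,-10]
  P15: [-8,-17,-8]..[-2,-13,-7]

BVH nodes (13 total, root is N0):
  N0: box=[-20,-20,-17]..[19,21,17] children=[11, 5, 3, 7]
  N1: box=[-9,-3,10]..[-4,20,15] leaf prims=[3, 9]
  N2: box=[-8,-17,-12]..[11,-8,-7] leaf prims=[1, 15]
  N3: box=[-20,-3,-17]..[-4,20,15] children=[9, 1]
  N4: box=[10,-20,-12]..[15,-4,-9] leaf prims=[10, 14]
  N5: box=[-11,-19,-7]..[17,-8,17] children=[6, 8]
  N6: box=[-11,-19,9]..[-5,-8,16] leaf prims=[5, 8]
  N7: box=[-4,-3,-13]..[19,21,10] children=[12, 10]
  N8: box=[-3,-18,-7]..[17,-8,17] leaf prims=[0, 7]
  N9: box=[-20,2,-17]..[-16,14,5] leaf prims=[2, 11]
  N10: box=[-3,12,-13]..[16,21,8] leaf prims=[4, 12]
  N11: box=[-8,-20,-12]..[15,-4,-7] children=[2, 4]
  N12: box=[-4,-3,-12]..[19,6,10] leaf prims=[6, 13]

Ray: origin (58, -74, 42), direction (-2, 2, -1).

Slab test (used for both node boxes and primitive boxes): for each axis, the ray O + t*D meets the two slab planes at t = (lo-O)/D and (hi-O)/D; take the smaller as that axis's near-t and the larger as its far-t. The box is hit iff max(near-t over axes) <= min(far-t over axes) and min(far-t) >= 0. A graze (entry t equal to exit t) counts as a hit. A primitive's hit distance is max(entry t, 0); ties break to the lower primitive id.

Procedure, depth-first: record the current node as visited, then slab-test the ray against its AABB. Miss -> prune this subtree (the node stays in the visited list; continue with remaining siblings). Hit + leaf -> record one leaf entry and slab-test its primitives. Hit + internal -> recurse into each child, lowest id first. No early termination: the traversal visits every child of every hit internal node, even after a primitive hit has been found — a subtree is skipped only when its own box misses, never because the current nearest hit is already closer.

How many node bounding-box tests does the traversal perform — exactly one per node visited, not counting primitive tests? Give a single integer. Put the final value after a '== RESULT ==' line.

Trace the traversal:
N0 x:[39/2,39] y:[27,95/2] z:[25,59] -> hit [27,39], descend [3, 5, 7, 11]
  N3 x:[31,39] y:[71/2,47] z:[27,59] -> hit [71/2,39], descend [1, 9]
    N1 x:[31,67/2] y:[71/2,47] z:[27,32] -> miss, prune
    N9 x:[37,39] y:[38,44] z:[37,59] -> hit [38,39] leaf, test {P2(miss), P11@t=38}
  N5 x:[41/2,69/2] y:[55/2,33] z:[25,49] -> hit [55/2,33], descend [6, 8]
    N6 x:[63/2,69/2] y:[55/2,33] z:[26,33] -> hit [63/2,33] leaf, test {P5(miss), P8@t=65/2}
    N8 x:[41/2,61/2] y:[28,33] z:[25,49] -> hit [28,61/2] leaf, test {P0(miss), P7(miss)}
  N7 x:[39/2,31] y:[71/2,95/2] z:[32,55] -> miss, prune
  N11 x:[43/2,33] y:[27,35] z:[49,54] -> miss, prune

order=[0, 3, 1, 9, 5, 6, 8, 7, 11]  |boxes|=9  |leaves|=3  hit=P8

== RESULT ==
9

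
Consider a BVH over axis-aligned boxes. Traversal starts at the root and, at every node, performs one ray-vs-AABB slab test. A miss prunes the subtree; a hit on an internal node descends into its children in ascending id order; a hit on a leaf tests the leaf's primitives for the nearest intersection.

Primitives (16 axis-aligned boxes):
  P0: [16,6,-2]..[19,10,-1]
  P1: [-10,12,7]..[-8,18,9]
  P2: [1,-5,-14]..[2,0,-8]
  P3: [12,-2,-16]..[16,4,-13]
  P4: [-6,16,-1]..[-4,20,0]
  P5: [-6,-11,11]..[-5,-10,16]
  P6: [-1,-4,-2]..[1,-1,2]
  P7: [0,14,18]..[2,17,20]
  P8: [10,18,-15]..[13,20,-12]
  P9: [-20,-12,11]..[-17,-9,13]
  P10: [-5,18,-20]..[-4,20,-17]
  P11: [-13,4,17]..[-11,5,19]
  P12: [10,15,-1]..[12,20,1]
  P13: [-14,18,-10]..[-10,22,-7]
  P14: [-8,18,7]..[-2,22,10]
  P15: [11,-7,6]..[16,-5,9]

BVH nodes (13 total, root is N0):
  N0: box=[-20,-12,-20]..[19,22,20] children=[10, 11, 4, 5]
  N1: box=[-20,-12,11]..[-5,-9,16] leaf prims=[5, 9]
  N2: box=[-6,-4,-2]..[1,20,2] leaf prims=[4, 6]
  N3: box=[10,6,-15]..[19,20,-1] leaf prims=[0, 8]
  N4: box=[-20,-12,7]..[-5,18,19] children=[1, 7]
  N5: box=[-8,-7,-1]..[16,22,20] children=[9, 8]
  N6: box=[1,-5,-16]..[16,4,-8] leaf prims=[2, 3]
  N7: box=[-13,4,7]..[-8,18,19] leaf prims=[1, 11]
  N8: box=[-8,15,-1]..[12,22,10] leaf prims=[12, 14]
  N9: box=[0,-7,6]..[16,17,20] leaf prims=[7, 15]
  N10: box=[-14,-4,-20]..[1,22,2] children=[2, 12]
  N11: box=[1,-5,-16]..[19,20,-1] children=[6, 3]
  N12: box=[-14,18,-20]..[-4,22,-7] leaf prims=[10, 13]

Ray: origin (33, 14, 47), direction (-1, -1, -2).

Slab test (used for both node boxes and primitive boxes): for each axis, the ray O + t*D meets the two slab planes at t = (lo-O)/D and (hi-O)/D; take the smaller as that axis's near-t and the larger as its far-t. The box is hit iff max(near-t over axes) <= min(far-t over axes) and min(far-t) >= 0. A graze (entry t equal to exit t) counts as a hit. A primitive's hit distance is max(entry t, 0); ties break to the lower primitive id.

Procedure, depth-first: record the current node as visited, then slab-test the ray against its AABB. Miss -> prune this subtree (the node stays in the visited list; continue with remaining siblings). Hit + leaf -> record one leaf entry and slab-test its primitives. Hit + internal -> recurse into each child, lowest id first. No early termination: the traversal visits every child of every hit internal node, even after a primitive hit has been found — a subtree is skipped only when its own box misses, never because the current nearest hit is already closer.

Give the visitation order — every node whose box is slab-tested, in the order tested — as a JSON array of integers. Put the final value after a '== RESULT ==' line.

Walk:
N0 x:[14,53] y:[-8,26] z:[27/2,67/2] -> hit [14,26], descend [4, 5, 10, 11]
  N4 x:[38,53] y:[-4,26] z:[14,20] -> miss, prune
  N5 x:[17,41] y:[-8,21] z:[27/2,24] -> hit [17,21], descend [8, 9]
    N8 x:[21,41] y:[-8,-1] z:[37/2,24] -> miss, prune
    N9 x:[17,33] y:[-3,21] z:[27/2,41/2] -> hit [17,41/2] leaf, test {P7(miss), P15@t=19}
  N10 x:[32,47] y:[-8,18] z:[45/2,67/2] -> miss, prune
  N11 x:[14,32] y:[-6,19] z:[24,63/2] -> miss, prune

order=[0, 4, 5, 8, 9, 10, 11]  |boxes|=7  |leaves|=1  hit=P15

== RESULT ==
[0, 4, 5, 8, 9, 10, 11]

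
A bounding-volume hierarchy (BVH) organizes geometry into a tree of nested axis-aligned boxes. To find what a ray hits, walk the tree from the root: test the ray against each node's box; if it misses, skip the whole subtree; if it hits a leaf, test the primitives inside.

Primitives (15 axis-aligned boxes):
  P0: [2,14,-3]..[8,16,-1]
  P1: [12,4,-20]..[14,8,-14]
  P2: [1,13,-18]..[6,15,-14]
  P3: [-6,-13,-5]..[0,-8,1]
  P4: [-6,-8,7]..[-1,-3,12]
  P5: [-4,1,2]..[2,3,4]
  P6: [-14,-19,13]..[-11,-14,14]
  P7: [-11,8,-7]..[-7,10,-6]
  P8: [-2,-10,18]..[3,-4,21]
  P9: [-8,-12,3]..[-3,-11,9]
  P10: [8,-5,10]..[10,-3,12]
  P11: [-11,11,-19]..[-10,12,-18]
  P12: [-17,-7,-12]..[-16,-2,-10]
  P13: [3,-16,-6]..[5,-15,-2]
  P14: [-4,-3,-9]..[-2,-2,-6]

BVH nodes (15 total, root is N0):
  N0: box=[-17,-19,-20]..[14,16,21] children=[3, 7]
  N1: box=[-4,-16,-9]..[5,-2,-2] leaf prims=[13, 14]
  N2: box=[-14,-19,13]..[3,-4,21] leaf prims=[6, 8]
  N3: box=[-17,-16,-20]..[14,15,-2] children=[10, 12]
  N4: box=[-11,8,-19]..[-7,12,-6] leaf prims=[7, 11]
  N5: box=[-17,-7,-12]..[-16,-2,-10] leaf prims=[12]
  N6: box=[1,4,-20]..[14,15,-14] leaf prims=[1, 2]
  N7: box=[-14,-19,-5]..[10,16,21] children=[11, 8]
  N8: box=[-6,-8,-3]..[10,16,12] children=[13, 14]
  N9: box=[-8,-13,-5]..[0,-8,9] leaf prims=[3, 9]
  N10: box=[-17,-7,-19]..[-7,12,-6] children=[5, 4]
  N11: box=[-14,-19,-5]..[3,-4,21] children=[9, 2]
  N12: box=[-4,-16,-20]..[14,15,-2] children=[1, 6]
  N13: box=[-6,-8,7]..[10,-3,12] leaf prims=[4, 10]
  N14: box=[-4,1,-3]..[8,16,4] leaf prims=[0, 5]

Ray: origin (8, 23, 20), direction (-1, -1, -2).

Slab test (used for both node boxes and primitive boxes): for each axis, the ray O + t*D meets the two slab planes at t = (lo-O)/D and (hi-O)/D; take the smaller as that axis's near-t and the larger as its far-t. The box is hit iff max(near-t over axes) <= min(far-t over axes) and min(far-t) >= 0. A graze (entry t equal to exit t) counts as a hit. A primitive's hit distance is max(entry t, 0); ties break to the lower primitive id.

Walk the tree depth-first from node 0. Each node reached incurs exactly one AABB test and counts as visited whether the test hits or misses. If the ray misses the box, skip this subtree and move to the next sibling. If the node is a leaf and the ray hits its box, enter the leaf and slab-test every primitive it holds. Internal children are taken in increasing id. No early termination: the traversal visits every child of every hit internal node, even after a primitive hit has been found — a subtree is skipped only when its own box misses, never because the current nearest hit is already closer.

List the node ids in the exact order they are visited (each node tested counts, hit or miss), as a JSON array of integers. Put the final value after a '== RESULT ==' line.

Walk:
N0 x:[-6,25] y:[7,42] z:[-1/2,20] -> hit [7,20], descend [3, 7]
  N3 x:[-6,25] y:[8,39] z:[11,20] -> hit [11,20], descend [10, 12]
    N10 x:[15,25] y:[11,30] z:[13,39/2] -> hit [15,39/2], descend [4, 5]
      N4 x:[15,19] y:[11,15] z:[13,39/2] -> hit [15,15] leaf, test {P7(miss), P11(miss)}
      N5 x:[24,25] y:[25,30] z:[15,16] -> miss, prune
    N12 x:[-6,12] y:[8,39] z:[11,20] -> hit [11,12], descend [1, 6]
      N1 x:[3,12] y:[25,39] z:[11,29/2] -> miss, prune
      N6 x:[-6,7] y:[8,19] z:[17,20] -> miss, prune
  N7 x:[-2,22] y:[7,42] z:[-1/2,25/2] -> hit [7,25/2], descend [8, 11]
    N8 x:[-2,14] y:[7,31] z:[4,23/2] -> hit [7,23/2], descend [13, 14]
      N13 x:[-2,14] y:[26,31] z:[4,13/2] -> miss, prune
      N14 x:[0,12] y:[7,22] z:[8,23/2] -> hit [8,23/2] leaf, test {P0(miss), P5(miss)}
    N11 x:[5,22] y:[27,42] z:[-1/2,25/2] -> miss, prune

13 AABB tests over nodes [0, 3, 10, 4, 5, 12, 1, 6, 7, 8, 13, 14, 11]; 2 leaves entered; closest miss.

== RESULT ==
[0, 3, 10, 4, 5, 12, 1, 6, 7, 8, 13, 14, 11]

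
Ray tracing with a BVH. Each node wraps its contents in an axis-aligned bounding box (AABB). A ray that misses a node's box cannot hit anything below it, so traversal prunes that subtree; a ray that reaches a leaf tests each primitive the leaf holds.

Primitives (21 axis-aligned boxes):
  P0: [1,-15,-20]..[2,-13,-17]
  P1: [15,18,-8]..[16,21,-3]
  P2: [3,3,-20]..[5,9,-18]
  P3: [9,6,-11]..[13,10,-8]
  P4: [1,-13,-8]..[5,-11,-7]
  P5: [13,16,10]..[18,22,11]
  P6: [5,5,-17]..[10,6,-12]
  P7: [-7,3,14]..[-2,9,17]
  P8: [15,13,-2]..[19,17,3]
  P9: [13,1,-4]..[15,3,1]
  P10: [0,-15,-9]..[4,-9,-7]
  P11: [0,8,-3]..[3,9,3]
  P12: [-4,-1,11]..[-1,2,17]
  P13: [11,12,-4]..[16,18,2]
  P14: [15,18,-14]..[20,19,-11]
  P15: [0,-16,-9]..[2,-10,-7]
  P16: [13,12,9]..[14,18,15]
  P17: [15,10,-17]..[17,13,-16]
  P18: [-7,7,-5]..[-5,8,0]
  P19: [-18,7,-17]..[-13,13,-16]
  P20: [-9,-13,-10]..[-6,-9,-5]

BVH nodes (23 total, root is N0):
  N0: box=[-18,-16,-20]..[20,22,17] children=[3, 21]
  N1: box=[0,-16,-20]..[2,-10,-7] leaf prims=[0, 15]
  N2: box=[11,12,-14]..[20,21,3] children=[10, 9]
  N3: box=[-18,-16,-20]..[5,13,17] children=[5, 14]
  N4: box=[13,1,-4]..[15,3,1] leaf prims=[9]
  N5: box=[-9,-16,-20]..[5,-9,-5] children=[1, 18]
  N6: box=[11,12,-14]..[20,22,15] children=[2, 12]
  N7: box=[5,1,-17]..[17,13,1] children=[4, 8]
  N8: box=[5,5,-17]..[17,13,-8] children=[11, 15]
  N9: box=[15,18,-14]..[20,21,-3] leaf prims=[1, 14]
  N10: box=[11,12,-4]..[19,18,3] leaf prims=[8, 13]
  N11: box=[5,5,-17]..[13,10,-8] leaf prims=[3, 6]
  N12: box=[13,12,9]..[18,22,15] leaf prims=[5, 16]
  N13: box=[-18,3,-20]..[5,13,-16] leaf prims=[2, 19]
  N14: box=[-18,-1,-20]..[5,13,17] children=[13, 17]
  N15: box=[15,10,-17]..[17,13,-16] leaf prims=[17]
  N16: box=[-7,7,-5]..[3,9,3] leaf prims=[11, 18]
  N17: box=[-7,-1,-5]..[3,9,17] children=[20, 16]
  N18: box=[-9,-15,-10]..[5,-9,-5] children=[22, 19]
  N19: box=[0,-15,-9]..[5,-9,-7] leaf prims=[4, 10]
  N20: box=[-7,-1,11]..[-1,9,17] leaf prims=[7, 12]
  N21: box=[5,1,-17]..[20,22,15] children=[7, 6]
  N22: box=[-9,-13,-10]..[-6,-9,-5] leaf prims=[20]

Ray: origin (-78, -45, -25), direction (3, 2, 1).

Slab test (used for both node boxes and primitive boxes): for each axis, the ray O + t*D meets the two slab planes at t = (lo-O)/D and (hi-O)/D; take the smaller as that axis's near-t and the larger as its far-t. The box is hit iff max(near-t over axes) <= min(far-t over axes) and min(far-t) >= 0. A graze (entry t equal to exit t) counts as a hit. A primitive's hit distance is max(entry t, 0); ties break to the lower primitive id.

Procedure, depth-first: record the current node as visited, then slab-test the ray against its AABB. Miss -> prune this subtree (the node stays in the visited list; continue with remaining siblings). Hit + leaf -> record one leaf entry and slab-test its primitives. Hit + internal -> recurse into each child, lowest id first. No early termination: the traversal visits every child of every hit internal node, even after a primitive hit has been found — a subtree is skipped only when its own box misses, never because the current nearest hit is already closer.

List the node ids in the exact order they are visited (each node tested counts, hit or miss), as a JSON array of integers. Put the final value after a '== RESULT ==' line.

Traverse from the root:
N0 x:[20,98/3] y:[29/2,67/2] z:[5,42] -> hit [20,98/3], descend [3, 21]
  N3 x:[20,83/3] y:[29/2,29] z:[5,42] -> hit [20,83/3], descend [5, 14]
    N5 x:[23,83/3] y:[29/2,18] z:[5,20] -> miss, prune
    N14 x:[20,83/3] y:[22,29] z:[5,42] -> hit [22,83/3], descend [13, 17]
      N13 x:[20,83/3] y:[24,29] z:[5,9] -> miss, prune
      N17 x:[71/3,27] y:[22,27] z:[20,42] -> hit [71/3,27], descend [16, 20]
        N16 x:[71/3,27] y:[26,27] z:[20,28] -> hit [26,27] leaf, test {P11@t=53/2, P18(miss)}
        N20 x:[71/3,77/3] y:[22,27] z:[36,42] -> miss, prune
  N21 x:[83/3,98/3] y:[23,67/2] z:[8,40] -> hit [83/3,98/3], descend [6, 7]
    N6 x:[89/3,98/3] y:[57/2,67/2] z:[11,40] -> hit [89/3,98/3], descend [2, 12]
      N2 x:[89/3,98/3] y:[57/2,33] z:[11,28] -> miss, prune
      N12 x:[91/3,32] y:[57/2,67/2] z:[34,40] -> miss, prune
    N7 x:[83/3,95/3] y:[23,29] z:[8,26] -> miss, prune

13 AABB tests over nodes [0, 3, 5, 14, 13, 17, 16, 20, 21, 6, 2, 12, 7]; 1 leaf entered; closest P11.

== RESULT ==
[0, 3, 5, 14, 13, 17, 16, 20, 21, 6, 2, 12, 7]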